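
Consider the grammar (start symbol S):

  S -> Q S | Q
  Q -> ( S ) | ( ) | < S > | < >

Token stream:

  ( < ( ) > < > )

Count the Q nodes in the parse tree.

[S [Q ( [S [Q < [S [Q ( )]] >] [S [Q < >]]] )]]

4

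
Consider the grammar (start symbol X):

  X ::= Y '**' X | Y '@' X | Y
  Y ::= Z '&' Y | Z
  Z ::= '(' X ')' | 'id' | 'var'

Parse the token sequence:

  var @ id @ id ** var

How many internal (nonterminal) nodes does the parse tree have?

[X [Y [Z var]] @ [X [Y [Z id]] @ [X [Y [Z id]] ** [X [Y [Z var]]]]]]

12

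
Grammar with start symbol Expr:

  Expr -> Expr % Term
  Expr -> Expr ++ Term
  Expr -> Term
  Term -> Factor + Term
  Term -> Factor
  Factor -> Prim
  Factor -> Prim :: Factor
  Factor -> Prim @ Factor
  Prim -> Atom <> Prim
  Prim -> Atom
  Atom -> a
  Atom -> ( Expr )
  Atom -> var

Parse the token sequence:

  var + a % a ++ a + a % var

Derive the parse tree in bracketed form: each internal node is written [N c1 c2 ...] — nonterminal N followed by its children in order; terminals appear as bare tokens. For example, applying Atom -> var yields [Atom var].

[Expr [Expr [Expr [Expr [Term [Factor [Prim [Atom var]]] + [Term [Factor [Prim [Atom a]]]]]] % [Term [Factor [Prim [Atom a]]]]] ++ [Term [Factor [Prim [Atom a]]] + [Term [Factor [Prim [Atom a]]]]]] % [Term [Factor [Prim [Atom var]]]]]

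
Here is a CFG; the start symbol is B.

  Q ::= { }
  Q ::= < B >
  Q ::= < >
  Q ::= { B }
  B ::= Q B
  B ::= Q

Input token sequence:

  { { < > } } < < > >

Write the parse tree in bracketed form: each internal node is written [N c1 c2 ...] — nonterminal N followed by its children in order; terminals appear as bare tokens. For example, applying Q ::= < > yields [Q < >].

[B [Q { [B [Q { [B [Q < >]] }]] }] [B [Q < [B [Q < >]] >]]]

B
Q B
{ B } B
{ Q } B
{ { B } } B
{ { Q } } B
{ { < > } } B
{ { < > } } Q
{ { < > } } < B >
{ { < > } } < Q >
{ { < > } } < < > >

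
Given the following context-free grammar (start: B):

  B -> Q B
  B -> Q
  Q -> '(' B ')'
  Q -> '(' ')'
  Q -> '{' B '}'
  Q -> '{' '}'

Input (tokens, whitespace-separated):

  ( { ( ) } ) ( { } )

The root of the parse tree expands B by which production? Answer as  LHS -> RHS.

[B [Q ( [B [Q { [B [Q ( )]] }]] )] [B [Q ( [B [Q { }]] )]]]

B -> Q B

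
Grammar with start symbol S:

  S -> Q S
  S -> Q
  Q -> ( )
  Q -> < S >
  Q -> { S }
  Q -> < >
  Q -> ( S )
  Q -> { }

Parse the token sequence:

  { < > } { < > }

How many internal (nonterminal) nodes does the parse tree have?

[S [Q { [S [Q < >]] }] [S [Q { [S [Q < >]] }]]]

8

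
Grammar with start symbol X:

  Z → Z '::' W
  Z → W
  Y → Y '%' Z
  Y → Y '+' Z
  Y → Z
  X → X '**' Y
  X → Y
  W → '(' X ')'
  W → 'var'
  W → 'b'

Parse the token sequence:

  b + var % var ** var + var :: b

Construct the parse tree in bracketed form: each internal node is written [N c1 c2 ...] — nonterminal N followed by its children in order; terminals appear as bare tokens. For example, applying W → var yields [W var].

X
X ** Y
Y ** Y
Y % Z ** Y
Y + Z % Z ** Y
Z + Z % Z ** Y
W + Z % Z ** Y
b + Z % Z ** Y
b + W % Z ** Y
b + var % Z ** Y
b + var % W ** Y
b + var % var ** Y
b + var % var ** Y + Z
b + var % var ** Z + Z
b + var % var ** W + Z
b + var % var ** var + Z
b + var % var ** var + Z :: W
b + var % var ** var + W :: W
b + var % var ** var + var :: W
b + var % var ** var + var :: b

[X [X [Y [Y [Y [Z [W b]]] + [Z [W var]]] % [Z [W var]]]] ** [Y [Y [Z [W var]]] + [Z [Z [W var]] :: [W b]]]]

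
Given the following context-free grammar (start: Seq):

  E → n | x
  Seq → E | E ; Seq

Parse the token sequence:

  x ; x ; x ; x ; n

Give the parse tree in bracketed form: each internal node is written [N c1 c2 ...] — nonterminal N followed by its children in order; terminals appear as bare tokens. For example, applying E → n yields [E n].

[Seq [E x] ; [Seq [E x] ; [Seq [E x] ; [Seq [E x] ; [Seq [E n]]]]]]

Seq
E ; Seq
x ; Seq
x ; E ; Seq
x ; x ; Seq
x ; x ; E ; Seq
x ; x ; x ; Seq
x ; x ; x ; E ; Seq
x ; x ; x ; x ; Seq
x ; x ; x ; x ; E
x ; x ; x ; x ; n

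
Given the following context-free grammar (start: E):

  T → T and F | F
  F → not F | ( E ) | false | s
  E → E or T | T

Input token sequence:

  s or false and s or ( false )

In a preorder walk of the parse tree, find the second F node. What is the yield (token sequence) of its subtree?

[E [E [E [T [F s]]] or [T [T [F false]] and [F s]]] or [T [F ( [E [T [F false]]] )]]]

false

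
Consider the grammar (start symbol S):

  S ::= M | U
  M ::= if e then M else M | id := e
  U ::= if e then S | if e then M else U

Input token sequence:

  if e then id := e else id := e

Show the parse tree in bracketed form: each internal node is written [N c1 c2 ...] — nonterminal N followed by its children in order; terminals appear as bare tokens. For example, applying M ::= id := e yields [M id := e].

[S [M if e then [M id := e] else [M id := e]]]

S
M
if e then M else M
if e then id := e else M
if e then id := e else id := e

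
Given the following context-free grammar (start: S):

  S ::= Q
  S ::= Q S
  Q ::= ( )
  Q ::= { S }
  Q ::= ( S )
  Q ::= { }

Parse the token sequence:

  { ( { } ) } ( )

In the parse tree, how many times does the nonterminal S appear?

[S [Q { [S [Q ( [S [Q { }]] )]] }] [S [Q ( )]]]

4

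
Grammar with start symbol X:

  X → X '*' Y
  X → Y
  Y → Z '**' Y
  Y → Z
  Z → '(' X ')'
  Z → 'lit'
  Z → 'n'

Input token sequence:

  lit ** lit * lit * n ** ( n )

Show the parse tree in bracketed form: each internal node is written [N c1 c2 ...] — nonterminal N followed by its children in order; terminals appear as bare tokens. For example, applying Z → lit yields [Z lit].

[X [X [X [Y [Z lit] ** [Y [Z lit]]]] * [Y [Z lit]]] * [Y [Z n] ** [Y [Z ( [X [Y [Z n]]] )]]]]

X
X * Y
X * Y * Y
Y * Y * Y
Z ** Y * Y * Y
lit ** Y * Y * Y
lit ** Z * Y * Y
lit ** lit * Y * Y
lit ** lit * Z * Y
lit ** lit * lit * Y
lit ** lit * lit * Z ** Y
lit ** lit * lit * n ** Y
lit ** lit * lit * n ** Z
lit ** lit * lit * n ** ( X )
lit ** lit * lit * n ** ( Y )
lit ** lit * lit * n ** ( Z )
lit ** lit * lit * n ** ( n )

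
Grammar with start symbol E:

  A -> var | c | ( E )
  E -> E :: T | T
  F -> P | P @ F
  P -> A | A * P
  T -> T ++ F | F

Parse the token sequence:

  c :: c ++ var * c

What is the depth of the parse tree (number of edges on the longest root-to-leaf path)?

6

[E [E [T [F [P [A c]]]]] :: [T [T [F [P [A c]]]] ++ [F [P [A var] * [P [A c]]]]]]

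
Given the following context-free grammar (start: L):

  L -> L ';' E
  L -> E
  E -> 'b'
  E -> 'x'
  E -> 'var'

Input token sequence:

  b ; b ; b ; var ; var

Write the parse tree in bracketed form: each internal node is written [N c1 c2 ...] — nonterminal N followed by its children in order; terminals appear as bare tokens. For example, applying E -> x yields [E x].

L
L ; E
L ; E ; E
L ; E ; E ; E
L ; E ; E ; E ; E
E ; E ; E ; E ; E
b ; E ; E ; E ; E
b ; b ; E ; E ; E
b ; b ; b ; E ; E
b ; b ; b ; var ; E
b ; b ; b ; var ; var

[L [L [L [L [L [E b]] ; [E b]] ; [E b]] ; [E var]] ; [E var]]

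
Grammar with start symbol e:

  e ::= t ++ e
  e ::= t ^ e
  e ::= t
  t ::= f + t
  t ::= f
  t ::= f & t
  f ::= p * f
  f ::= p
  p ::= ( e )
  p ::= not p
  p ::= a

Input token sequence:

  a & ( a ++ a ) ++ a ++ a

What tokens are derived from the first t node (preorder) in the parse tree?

[e [t [f [p a]] & [t [f [p ( [e [t [f [p a]]] ++ [e [t [f [p a]]]]] )]]]] ++ [e [t [f [p a]]] ++ [e [t [f [p a]]]]]]

a & ( a ++ a )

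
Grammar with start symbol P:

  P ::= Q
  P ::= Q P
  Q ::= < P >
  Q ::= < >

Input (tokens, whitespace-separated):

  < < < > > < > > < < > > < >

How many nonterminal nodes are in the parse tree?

14

[P [Q < [P [Q < [P [Q < >]] >] [P [Q < >]]] >] [P [Q < [P [Q < >]] >] [P [Q < >]]]]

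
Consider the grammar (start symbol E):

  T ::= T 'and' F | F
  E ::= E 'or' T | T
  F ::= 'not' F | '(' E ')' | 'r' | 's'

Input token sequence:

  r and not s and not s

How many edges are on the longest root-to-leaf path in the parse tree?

[E [T [T [T [F r]] and [F not [F s]]] and [F not [F s]]]]

5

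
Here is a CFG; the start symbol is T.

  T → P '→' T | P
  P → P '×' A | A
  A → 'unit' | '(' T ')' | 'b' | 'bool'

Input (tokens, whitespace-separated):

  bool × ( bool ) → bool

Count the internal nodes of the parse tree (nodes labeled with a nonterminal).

[T [P [P [A bool]] × [A ( [T [P [A bool]]] )]] → [T [P [A bool]]]]

11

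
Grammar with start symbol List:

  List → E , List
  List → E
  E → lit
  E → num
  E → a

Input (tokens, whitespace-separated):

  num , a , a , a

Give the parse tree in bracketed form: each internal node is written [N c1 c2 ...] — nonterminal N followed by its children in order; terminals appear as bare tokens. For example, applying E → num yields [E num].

List
E , List
num , List
num , E , List
num , a , List
num , a , E , List
num , a , a , List
num , a , a , E
num , a , a , a

[List [E num] , [List [E a] , [List [E a] , [List [E a]]]]]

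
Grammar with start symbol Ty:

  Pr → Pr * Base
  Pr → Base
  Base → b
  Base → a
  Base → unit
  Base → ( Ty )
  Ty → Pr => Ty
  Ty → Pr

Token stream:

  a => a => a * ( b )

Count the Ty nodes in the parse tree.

4

[Ty [Pr [Base a]] => [Ty [Pr [Base a]] => [Ty [Pr [Pr [Base a]] * [Base ( [Ty [Pr [Base b]]] )]]]]]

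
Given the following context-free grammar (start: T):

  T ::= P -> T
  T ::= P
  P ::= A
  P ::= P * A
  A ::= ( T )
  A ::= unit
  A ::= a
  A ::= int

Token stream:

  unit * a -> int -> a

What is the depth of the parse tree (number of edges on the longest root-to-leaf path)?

5

[T [P [P [A unit]] * [A a]] -> [T [P [A int]] -> [T [P [A a]]]]]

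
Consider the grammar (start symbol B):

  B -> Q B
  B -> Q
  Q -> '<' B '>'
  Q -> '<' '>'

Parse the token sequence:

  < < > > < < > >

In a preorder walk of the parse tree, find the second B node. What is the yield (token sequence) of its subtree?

< >

[B [Q < [B [Q < >]] >] [B [Q < [B [Q < >]] >]]]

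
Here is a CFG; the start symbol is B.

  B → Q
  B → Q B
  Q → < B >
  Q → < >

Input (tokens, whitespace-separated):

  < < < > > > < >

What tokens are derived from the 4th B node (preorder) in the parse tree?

< >

[B [Q < [B [Q < [B [Q < >]] >]] >] [B [Q < >]]]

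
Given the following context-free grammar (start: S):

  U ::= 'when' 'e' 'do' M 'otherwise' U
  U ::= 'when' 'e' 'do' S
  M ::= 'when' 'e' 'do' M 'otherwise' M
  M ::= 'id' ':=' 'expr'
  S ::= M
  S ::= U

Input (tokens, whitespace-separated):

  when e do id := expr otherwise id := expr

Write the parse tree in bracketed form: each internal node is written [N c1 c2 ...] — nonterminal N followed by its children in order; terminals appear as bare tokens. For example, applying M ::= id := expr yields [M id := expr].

S
M
when e do M otherwise M
when e do id := expr otherwise M
when e do id := expr otherwise id := expr

[S [M when e do [M id := expr] otherwise [M id := expr]]]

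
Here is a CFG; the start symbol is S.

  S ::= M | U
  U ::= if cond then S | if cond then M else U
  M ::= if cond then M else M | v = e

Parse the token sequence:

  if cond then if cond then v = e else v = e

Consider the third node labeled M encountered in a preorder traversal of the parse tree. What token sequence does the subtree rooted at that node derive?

v = e

[S [U if cond then [S [M if cond then [M v = e] else [M v = e]]]]]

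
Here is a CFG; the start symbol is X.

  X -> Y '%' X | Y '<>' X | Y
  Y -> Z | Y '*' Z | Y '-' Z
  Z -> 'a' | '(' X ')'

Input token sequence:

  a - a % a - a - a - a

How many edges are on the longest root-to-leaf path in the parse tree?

[X [Y [Y [Z a]] - [Z a]] % [X [Y [Y [Y [Y [Z a]] - [Z a]] - [Z a]] - [Z a]]]]

7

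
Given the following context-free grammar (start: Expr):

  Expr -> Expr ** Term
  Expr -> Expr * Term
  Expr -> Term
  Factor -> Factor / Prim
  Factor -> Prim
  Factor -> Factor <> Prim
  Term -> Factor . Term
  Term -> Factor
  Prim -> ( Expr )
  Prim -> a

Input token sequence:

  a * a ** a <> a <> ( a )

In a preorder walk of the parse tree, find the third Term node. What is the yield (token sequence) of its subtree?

[Expr [Expr [Expr [Term [Factor [Prim a]]]] * [Term [Factor [Prim a]]]] ** [Term [Factor [Factor [Factor [Prim a]] <> [Prim a]] <> [Prim ( [Expr [Term [Factor [Prim a]]]] )]]]]

a <> a <> ( a )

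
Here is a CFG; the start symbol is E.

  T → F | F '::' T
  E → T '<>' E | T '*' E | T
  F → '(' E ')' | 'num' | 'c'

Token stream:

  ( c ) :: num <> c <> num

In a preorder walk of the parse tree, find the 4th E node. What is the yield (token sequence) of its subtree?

[E [T [F ( [E [T [F c]]] )] :: [T [F num]]] <> [E [T [F c]] <> [E [T [F num]]]]]

num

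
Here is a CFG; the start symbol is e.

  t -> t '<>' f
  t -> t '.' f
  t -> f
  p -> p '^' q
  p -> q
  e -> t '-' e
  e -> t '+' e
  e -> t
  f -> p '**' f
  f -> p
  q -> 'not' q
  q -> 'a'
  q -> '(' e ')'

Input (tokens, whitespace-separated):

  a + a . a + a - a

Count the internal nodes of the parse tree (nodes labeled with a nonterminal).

[e [t [f [p [q a]]]] + [e [t [t [f [p [q a]]]] . [f [p [q a]]]] + [e [t [f [p [q a]]]] - [e [t [f [p [q a]]]]]]]]

24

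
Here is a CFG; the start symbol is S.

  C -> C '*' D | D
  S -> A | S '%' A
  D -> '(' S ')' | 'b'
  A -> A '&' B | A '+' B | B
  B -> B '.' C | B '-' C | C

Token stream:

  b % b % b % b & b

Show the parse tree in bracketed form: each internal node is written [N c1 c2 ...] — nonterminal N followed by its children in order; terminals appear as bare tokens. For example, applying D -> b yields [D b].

[S [S [S [S [A [B [C [D b]]]]] % [A [B [C [D b]]]]] % [A [B [C [D b]]]]] % [A [A [B [C [D b]]]] & [B [C [D b]]]]]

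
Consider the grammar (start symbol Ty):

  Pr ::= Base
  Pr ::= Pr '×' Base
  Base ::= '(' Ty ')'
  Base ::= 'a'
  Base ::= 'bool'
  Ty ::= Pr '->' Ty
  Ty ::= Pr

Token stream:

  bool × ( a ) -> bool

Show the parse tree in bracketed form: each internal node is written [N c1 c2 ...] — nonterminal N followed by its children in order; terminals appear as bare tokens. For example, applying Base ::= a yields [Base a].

[Ty [Pr [Pr [Base bool]] × [Base ( [Ty [Pr [Base a]]] )]] -> [Ty [Pr [Base bool]]]]

Ty
Pr -> Ty
Pr × Base -> Ty
Base × Base -> Ty
bool × Base -> Ty
bool × ( Ty ) -> Ty
bool × ( Pr ) -> Ty
bool × ( Base ) -> Ty
bool × ( a ) -> Ty
bool × ( a ) -> Pr
bool × ( a ) -> Base
bool × ( a ) -> bool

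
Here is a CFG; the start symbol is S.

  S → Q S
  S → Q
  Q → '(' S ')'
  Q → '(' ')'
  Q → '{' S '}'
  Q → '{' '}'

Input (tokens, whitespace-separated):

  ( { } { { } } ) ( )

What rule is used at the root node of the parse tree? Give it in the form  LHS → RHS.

[S [Q ( [S [Q { }] [S [Q { [S [Q { }]] }]]] )] [S [Q ( )]]]

S → Q S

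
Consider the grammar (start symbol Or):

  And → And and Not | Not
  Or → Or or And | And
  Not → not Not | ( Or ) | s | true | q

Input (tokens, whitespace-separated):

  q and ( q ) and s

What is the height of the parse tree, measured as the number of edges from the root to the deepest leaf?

[Or [And [And [And [Not q]] and [Not ( [Or [And [Not q]]] )]] and [Not s]]]

7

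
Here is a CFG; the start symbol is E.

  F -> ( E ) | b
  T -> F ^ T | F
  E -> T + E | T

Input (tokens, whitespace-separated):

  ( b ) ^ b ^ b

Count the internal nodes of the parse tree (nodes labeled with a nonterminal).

[E [T [F ( [E [T [F b]]] )] ^ [T [F b] ^ [T [F b]]]]]

10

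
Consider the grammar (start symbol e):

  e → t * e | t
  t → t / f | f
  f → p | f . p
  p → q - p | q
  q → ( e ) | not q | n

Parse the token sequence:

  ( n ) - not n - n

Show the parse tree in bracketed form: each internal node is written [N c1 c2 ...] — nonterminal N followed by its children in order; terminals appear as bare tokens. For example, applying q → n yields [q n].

[e [t [f [p [q ( [e [t [f [p [q n]]]]] )] - [p [q not [q n]] - [p [q n]]]]]]]

e
t
f
p
q - p
( e ) - p
( t ) - p
( f ) - p
( p ) - p
( q ) - p
( n ) - p
( n ) - q - p
( n ) - not q - p
( n ) - not n - p
( n ) - not n - q
( n ) - not n - n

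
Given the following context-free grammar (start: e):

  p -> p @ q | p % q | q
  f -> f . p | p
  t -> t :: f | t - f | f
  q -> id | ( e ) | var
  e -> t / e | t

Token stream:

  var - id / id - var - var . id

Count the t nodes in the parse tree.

[e [t [t [f [p [q var]]]] - [f [p [q id]]]] / [e [t [t [t [f [p [q id]]]] - [f [p [q var]]]] - [f [f [p [q var]]] . [p [q id]]]]]]

5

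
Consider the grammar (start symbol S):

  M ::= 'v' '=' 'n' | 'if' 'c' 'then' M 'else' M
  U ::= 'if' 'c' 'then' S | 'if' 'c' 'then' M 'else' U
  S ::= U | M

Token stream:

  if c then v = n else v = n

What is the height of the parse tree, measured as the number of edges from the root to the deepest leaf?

3

[S [M if c then [M v = n] else [M v = n]]]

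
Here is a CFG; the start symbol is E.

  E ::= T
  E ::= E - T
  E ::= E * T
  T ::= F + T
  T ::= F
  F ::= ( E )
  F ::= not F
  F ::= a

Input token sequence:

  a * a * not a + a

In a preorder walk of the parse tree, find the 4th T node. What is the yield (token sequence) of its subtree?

a

[E [E [E [T [F a]]] * [T [F a]]] * [T [F not [F a]] + [T [F a]]]]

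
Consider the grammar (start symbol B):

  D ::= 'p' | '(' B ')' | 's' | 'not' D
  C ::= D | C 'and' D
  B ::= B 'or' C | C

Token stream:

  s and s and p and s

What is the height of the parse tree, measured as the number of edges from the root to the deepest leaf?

[B [C [C [C [C [D s]] and [D s]] and [D p]] and [D s]]]

6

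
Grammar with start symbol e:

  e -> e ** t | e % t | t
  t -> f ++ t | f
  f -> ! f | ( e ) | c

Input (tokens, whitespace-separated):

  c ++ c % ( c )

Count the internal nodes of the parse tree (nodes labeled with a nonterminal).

[e [e [t [f c] ++ [t [f c]]]] % [t [f ( [e [t [f c]]] )]]]

11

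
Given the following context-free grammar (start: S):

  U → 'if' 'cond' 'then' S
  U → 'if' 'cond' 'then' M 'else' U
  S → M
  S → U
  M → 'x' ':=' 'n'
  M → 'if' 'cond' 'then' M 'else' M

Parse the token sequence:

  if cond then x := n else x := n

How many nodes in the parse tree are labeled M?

3

[S [M if cond then [M x := n] else [M x := n]]]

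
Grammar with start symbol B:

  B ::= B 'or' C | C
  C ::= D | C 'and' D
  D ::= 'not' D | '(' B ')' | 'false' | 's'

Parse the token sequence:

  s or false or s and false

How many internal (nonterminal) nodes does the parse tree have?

11

[B [B [B [C [D s]]] or [C [D false]]] or [C [C [D s]] and [D false]]]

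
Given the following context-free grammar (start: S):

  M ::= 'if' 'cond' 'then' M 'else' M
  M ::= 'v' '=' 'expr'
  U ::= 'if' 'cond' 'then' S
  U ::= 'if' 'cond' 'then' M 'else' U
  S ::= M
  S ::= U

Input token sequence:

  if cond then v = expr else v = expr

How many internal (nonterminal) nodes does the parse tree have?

4

[S [M if cond then [M v = expr] else [M v = expr]]]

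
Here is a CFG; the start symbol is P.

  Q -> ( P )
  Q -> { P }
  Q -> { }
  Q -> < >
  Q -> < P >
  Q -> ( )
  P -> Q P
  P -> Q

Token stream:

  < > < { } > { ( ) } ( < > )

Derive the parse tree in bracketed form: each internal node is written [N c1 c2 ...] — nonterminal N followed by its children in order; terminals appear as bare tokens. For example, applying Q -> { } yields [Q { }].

[P [Q < >] [P [Q < [P [Q { }]] >] [P [Q { [P [Q ( )]] }] [P [Q ( [P [Q < >]] )]]]]]

P
Q P
< > P
< > Q P
< > < P > P
< > < Q > P
< > < { } > P
< > < { } > Q P
< > < { } > { P } P
< > < { } > { Q } P
< > < { } > { ( ) } P
< > < { } > { ( ) } Q
< > < { } > { ( ) } ( P )
< > < { } > { ( ) } ( Q )
< > < { } > { ( ) } ( < > )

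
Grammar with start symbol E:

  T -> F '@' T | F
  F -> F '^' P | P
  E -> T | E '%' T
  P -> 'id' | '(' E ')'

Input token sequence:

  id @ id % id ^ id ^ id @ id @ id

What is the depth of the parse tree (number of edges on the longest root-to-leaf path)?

[E [E [T [F [P id]] @ [T [F [P id]]]]] % [T [F [F [F [P id]] ^ [P id]] ^ [P id]] @ [T [F [P id]] @ [T [F [P id]]]]]]

6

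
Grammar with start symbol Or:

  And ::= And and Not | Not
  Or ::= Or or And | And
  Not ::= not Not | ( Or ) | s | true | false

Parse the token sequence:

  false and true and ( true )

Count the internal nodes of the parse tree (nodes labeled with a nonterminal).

10

[Or [And [And [And [Not false]] and [Not true]] and [Not ( [Or [And [Not true]]] )]]]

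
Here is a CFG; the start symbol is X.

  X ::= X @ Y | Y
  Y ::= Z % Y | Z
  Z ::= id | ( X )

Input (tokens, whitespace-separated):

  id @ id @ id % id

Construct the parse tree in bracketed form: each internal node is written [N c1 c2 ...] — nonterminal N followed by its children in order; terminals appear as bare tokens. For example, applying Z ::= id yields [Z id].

[X [X [X [Y [Z id]]] @ [Y [Z id]]] @ [Y [Z id] % [Y [Z id]]]]

X
X @ Y
X @ Y @ Y
Y @ Y @ Y
Z @ Y @ Y
id @ Y @ Y
id @ Z @ Y
id @ id @ Y
id @ id @ Z % Y
id @ id @ id % Y
id @ id @ id % Z
id @ id @ id % id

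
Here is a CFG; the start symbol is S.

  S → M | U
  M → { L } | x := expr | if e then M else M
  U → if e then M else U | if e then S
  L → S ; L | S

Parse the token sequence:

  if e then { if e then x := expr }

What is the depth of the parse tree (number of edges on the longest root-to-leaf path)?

9

[S [U if e then [S [M { [L [S [U if e then [S [M x := expr]]]]] }]]]]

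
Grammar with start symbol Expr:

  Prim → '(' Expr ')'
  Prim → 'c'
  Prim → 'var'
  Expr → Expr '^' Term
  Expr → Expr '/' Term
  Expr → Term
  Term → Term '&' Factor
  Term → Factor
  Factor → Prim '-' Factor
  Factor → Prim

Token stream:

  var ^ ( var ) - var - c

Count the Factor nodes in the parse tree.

[Expr [Expr [Term [Factor [Prim var]]]] ^ [Term [Factor [Prim ( [Expr [Term [Factor [Prim var]]]] )] - [Factor [Prim var] - [Factor [Prim c]]]]]]

5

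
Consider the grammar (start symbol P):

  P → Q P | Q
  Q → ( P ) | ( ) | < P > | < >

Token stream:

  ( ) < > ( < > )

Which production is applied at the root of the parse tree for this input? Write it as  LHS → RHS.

P → Q P

[P [Q ( )] [P [Q < >] [P [Q ( [P [Q < >]] )]]]]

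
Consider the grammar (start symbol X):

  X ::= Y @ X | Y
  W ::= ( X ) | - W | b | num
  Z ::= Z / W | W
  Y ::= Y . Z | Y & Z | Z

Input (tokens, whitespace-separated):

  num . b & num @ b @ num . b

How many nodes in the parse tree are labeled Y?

[X [Y [Y [Y [Z [W num]]] . [Z [W b]]] & [Z [W num]]] @ [X [Y [Z [W b]]] @ [X [Y [Y [Z [W num]]] . [Z [W b]]]]]]

6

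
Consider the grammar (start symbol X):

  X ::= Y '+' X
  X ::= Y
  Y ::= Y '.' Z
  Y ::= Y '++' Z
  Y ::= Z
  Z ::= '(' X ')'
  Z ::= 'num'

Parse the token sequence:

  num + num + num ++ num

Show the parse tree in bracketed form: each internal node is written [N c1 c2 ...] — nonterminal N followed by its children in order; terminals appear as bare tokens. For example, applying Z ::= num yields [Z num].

[X [Y [Z num]] + [X [Y [Z num]] + [X [Y [Y [Z num]] ++ [Z num]]]]]

X
Y + X
Z + X
num + X
num + Y + X
num + Z + X
num + num + X
num + num + Y
num + num + Y ++ Z
num + num + Z ++ Z
num + num + num ++ Z
num + num + num ++ num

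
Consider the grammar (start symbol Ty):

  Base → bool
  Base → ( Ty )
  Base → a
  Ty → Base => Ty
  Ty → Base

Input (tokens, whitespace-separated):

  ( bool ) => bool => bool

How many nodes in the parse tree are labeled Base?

4

[Ty [Base ( [Ty [Base bool]] )] => [Ty [Base bool] => [Ty [Base bool]]]]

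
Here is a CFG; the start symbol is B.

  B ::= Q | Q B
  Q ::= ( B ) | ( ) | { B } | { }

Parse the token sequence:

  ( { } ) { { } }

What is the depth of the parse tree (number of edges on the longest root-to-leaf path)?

5

[B [Q ( [B [Q { }]] )] [B [Q { [B [Q { }]] }]]]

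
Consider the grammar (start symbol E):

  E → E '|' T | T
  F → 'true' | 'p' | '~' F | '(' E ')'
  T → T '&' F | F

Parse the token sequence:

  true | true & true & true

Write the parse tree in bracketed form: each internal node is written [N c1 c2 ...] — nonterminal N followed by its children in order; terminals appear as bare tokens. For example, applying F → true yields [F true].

E
E | T
T | T
F | T
true | T
true | T & F
true | T & F & F
true | F & F & F
true | true & F & F
true | true & true & F
true | true & true & true

[E [E [T [F true]]] | [T [T [T [F true]] & [F true]] & [F true]]]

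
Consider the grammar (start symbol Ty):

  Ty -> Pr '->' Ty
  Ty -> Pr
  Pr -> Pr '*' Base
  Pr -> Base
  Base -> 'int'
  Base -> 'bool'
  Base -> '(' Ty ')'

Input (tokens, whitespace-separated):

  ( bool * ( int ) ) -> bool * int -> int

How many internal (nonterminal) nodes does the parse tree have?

[Ty [Pr [Base ( [Ty [Pr [Pr [Base bool]] * [Base ( [Ty [Pr [Base int]]] )]]] )]] -> [Ty [Pr [Pr [Base bool]] * [Base int]] -> [Ty [Pr [Base int]]]]]

19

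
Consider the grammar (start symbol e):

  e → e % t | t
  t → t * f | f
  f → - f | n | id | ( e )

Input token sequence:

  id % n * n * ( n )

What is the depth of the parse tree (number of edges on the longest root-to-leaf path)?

6

[e [e [t [f id]]] % [t [t [t [f n]] * [f n]] * [f ( [e [t [f n]]] )]]]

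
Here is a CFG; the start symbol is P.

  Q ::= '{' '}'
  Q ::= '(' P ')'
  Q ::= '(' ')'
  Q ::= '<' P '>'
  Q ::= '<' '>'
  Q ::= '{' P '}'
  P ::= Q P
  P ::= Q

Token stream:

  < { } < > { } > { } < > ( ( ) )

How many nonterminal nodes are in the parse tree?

16

[P [Q < [P [Q { }] [P [Q < >] [P [Q { }]]]] >] [P [Q { }] [P [Q < >] [P [Q ( [P [Q ( )]] )]]]]]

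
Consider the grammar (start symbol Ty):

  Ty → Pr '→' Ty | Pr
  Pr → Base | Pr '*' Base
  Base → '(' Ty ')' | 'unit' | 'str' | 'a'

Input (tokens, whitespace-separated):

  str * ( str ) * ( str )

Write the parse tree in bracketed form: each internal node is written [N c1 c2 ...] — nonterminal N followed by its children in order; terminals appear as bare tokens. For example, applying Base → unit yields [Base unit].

[Ty [Pr [Pr [Pr [Base str]] * [Base ( [Ty [Pr [Base str]]] )]] * [Base ( [Ty [Pr [Base str]]] )]]]

Ty
Pr
Pr * Base
Pr * Base * Base
Base * Base * Base
str * Base * Base
str * ( Ty ) * Base
str * ( Pr ) * Base
str * ( Base ) * Base
str * ( str ) * Base
str * ( str ) * ( Ty )
str * ( str ) * ( Pr )
str * ( str ) * ( Base )
str * ( str ) * ( str )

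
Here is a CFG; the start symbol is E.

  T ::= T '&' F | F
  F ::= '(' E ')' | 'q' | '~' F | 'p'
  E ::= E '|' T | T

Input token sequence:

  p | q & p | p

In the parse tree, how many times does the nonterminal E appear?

[E [E [E [T [F p]]] | [T [T [F q]] & [F p]]] | [T [F p]]]

3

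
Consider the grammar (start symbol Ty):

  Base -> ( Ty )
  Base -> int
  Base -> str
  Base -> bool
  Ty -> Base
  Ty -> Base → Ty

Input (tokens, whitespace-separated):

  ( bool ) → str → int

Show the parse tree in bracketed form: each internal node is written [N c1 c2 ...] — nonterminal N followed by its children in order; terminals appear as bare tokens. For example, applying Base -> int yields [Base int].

[Ty [Base ( [Ty [Base bool]] )] → [Ty [Base str] → [Ty [Base int]]]]

Ty
Base → Ty
( Ty ) → Ty
( Base ) → Ty
( bool ) → Ty
( bool ) → Base → Ty
( bool ) → str → Ty
( bool ) → str → Base
( bool ) → str → int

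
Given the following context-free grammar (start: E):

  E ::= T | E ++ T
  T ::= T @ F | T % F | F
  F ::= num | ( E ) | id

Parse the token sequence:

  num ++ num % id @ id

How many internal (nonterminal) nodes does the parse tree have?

[E [E [T [F num]]] ++ [T [T [T [F num]] % [F id]] @ [F id]]]

10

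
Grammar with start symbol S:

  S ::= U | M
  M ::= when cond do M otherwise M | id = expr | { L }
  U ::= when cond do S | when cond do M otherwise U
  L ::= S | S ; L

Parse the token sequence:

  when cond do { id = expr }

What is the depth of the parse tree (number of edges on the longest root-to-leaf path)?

7

[S [U when cond do [S [M { [L [S [M id = expr]]] }]]]]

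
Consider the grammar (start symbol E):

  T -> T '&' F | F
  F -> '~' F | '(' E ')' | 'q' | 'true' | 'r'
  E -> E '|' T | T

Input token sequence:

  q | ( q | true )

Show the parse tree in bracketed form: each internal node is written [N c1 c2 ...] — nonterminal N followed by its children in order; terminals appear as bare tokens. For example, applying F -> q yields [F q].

E
E | T
T | T
F | T
q | T
q | F
q | ( E )
q | ( E | T )
q | ( T | T )
q | ( F | T )
q | ( q | T )
q | ( q | F )
q | ( q | true )

[E [E [T [F q]]] | [T [F ( [E [E [T [F q]]] | [T [F true]]] )]]]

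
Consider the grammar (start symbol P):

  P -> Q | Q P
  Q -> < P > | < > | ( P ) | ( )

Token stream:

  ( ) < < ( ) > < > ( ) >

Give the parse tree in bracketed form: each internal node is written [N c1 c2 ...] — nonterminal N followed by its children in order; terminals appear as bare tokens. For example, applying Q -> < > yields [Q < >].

[P [Q ( )] [P [Q < [P [Q < [P [Q ( )]] >] [P [Q < >] [P [Q ( )]]]] >]]]

P
Q P
( ) P
( ) Q
( ) < P >
( ) < Q P >
( ) < < P > P >
( ) < < Q > P >
( ) < < ( ) > P >
( ) < < ( ) > Q P >
( ) < < ( ) > < > P >
( ) < < ( ) > < > Q >
( ) < < ( ) > < > ( ) >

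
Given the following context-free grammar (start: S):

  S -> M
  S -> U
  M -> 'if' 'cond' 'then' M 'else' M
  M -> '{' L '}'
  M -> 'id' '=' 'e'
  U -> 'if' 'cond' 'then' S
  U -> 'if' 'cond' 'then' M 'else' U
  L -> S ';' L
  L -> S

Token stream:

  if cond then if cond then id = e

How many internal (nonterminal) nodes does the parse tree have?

6

[S [U if cond then [S [U if cond then [S [M id = e]]]]]]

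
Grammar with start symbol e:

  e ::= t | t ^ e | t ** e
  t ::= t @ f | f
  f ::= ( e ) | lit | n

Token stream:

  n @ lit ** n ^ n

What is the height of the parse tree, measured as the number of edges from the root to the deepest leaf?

5

[e [t [t [f n]] @ [f lit]] ** [e [t [f n]] ^ [e [t [f n]]]]]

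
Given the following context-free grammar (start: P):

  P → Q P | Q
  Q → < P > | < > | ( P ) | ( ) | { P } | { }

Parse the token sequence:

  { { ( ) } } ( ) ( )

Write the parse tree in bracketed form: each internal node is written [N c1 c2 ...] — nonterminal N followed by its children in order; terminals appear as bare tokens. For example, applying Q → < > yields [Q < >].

P
Q P
{ P } P
{ Q } P
{ { P } } P
{ { Q } } P
{ { ( ) } } P
{ { ( ) } } Q P
{ { ( ) } } ( ) P
{ { ( ) } } ( ) Q
{ { ( ) } } ( ) ( )

[P [Q { [P [Q { [P [Q ( )]] }]] }] [P [Q ( )] [P [Q ( )]]]]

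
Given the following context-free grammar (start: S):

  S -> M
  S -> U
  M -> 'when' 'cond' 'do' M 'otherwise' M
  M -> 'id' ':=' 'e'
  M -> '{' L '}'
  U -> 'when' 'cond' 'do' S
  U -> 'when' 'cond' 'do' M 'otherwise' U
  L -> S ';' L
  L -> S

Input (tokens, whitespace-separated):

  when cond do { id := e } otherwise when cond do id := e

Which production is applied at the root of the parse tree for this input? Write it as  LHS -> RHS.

S -> U

[S [U when cond do [M { [L [S [M id := e]]] }] otherwise [U when cond do [S [M id := e]]]]]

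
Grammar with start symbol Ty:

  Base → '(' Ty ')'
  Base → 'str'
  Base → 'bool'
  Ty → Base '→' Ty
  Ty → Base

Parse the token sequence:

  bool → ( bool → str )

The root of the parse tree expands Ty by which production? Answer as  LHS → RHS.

Ty → Base '→' Ty

[Ty [Base bool] → [Ty [Base ( [Ty [Base bool] → [Ty [Base str]]] )]]]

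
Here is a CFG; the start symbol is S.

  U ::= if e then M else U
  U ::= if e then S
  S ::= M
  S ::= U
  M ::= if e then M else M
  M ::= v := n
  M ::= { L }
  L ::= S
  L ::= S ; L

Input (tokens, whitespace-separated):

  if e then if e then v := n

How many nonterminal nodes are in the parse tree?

6

[S [U if e then [S [U if e then [S [M v := n]]]]]]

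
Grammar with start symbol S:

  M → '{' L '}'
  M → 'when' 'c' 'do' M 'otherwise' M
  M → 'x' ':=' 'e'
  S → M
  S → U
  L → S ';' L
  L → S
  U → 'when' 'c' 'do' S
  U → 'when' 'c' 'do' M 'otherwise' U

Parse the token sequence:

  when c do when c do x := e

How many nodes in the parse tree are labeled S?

[S [U when c do [S [U when c do [S [M x := e]]]]]]

3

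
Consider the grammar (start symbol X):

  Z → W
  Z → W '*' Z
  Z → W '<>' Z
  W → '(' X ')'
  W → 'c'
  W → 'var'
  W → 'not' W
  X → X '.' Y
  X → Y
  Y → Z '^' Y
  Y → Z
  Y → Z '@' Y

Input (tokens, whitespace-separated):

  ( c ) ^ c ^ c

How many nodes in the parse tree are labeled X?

2

[X [Y [Z [W ( [X [Y [Z [W c]]]] )]] ^ [Y [Z [W c]] ^ [Y [Z [W c]]]]]]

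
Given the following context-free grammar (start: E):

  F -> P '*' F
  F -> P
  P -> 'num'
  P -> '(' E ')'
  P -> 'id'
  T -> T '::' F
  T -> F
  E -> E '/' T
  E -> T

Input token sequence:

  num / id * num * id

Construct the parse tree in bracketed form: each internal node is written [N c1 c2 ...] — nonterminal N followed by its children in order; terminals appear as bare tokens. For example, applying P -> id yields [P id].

[E [E [T [F [P num]]]] / [T [F [P id] * [F [P num] * [F [P id]]]]]]

E
E / T
T / T
F / T
P / T
num / T
num / F
num / P * F
num / id * F
num / id * P * F
num / id * num * F
num / id * num * P
num / id * num * id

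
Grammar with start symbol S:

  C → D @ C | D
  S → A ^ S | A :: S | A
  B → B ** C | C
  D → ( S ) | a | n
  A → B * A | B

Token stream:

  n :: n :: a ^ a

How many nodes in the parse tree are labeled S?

4

[S [A [B [C [D n]]]] :: [S [A [B [C [D n]]]] :: [S [A [B [C [D a]]]] ^ [S [A [B [C [D a]]]]]]]]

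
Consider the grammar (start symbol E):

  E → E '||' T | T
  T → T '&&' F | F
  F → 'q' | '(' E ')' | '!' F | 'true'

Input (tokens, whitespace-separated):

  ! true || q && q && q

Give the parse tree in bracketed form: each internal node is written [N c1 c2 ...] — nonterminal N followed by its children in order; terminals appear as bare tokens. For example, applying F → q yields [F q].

E
E || T
T || T
F || T
! F || T
! true || T
! true || T && F
! true || T && F && F
! true || F && F && F
! true || q && F && F
! true || q && q && F
! true || q && q && q

[E [E [T [F ! [F true]]]] || [T [T [T [F q]] && [F q]] && [F q]]]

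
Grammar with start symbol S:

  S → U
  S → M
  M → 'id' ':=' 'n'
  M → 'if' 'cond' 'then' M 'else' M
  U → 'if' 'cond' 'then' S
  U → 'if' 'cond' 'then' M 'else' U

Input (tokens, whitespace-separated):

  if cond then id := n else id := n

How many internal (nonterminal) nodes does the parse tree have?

[S [M if cond then [M id := n] else [M id := n]]]

4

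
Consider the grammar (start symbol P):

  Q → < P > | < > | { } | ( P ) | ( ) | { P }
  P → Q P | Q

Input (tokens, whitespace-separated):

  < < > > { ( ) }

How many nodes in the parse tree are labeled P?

4

[P [Q < [P [Q < >]] >] [P [Q { [P [Q ( )]] }]]]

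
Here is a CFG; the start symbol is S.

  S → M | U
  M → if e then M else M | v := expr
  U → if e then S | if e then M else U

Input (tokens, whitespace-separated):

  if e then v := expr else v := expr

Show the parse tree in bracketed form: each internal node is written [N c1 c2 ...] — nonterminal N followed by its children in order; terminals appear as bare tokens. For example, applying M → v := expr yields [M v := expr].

[S [M if e then [M v := expr] else [M v := expr]]]

S
M
if e then M else M
if e then v := expr else M
if e then v := expr else v := expr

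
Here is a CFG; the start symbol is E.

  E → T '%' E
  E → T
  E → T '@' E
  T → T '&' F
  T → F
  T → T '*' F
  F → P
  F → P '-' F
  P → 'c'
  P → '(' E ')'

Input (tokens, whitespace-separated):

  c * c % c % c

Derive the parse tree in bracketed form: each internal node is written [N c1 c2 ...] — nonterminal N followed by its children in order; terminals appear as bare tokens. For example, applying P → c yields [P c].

E
T % E
T * F % E
F * F % E
P * F % E
c * F % E
c * P % E
c * c % E
c * c % T % E
c * c % F % E
c * c % P % E
c * c % c % E
c * c % c % T
c * c % c % F
c * c % c % P
c * c % c % c

[E [T [T [F [P c]]] * [F [P c]]] % [E [T [F [P c]]] % [E [T [F [P c]]]]]]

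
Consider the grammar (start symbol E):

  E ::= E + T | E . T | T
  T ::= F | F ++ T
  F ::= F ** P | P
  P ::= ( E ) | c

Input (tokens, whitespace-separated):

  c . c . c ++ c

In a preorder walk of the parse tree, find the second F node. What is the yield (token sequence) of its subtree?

[E [E [E [T [F [P c]]]] . [T [F [P c]]]] . [T [F [P c]] ++ [T [F [P c]]]]]

c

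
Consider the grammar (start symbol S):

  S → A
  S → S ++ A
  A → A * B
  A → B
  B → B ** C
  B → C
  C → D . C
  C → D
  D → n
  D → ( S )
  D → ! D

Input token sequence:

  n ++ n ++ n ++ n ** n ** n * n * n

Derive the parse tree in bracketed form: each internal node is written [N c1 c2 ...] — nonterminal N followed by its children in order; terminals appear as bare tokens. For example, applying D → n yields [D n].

[S [S [S [S [A [B [C [D n]]]]] ++ [A [B [C [D n]]]]] ++ [A [B [C [D n]]]]] ++ [A [A [A [B [B [B [C [D n]]] ** [C [D n]]] ** [C [D n]]]] * [B [C [D n]]]] * [B [C [D n]]]]]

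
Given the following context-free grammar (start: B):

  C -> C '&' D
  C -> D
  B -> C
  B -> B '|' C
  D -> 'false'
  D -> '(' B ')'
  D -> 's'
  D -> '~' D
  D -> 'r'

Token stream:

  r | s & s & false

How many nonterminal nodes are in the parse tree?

10

[B [B [C [D r]]] | [C [C [C [D s]] & [D s]] & [D false]]]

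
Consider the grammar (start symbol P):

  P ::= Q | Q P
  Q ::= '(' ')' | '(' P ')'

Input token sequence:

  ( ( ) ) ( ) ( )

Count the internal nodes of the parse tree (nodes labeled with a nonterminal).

[P [Q ( [P [Q ( )]] )] [P [Q ( )] [P [Q ( )]]]]

8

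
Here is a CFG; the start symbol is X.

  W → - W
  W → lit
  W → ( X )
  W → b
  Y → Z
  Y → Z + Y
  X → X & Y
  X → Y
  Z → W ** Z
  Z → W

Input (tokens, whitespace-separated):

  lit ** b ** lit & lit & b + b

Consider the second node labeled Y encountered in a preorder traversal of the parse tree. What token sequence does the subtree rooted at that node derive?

[X [X [X [Y [Z [W lit] ** [Z [W b] ** [Z [W lit]]]]]] & [Y [Z [W lit]]]] & [Y [Z [W b]] + [Y [Z [W b]]]]]

lit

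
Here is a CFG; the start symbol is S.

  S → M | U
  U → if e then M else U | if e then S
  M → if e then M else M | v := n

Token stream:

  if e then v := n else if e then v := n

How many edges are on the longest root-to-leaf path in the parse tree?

[S [U if e then [M v := n] else [U if e then [S [M v := n]]]]]

5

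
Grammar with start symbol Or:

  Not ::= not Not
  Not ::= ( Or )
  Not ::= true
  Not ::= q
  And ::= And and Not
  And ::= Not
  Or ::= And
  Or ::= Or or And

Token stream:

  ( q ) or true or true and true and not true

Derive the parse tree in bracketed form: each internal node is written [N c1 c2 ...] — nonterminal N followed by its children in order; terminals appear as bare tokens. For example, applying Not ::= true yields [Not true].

[Or [Or [Or [And [Not ( [Or [And [Not q]]] )]]] or [And [Not true]]] or [And [And [And [Not true]] and [Not true]] and [Not not [Not true]]]]

Or
Or or And
Or or And or And
And or And or And
Not or And or And
( Or ) or And or And
( And ) or And or And
( Not ) or And or And
( q ) or And or And
( q ) or Not or And
( q ) or true or And
( q ) or true or And and Not
( q ) or true or And and Not and Not
( q ) or true or Not and Not and Not
( q ) or true or true and Not and Not
( q ) or true or true and true and Not
( q ) or true or true and true and not Not
( q ) or true or true and true and not true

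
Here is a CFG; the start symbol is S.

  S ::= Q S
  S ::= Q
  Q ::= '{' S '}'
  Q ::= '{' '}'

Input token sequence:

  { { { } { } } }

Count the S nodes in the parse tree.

4

[S [Q { [S [Q { [S [Q { }] [S [Q { }]]] }]] }]]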